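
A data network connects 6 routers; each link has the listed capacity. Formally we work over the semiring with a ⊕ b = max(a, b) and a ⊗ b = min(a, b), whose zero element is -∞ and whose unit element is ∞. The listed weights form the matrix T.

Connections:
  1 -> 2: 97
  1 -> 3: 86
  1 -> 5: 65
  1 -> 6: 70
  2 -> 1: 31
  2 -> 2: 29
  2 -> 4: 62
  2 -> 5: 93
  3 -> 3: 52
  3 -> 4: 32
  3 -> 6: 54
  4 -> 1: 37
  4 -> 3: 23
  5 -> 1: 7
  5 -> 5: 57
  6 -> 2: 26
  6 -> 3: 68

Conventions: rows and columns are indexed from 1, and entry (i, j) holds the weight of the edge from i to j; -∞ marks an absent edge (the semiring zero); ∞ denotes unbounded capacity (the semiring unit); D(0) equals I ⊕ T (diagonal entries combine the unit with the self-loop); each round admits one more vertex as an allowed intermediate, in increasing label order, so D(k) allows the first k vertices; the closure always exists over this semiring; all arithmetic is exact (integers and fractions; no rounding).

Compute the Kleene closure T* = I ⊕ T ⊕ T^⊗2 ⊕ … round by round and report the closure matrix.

D(0):
  [∞, 97, 86, -∞, 65, 70]
  [31, ∞, -∞, 62, 93, -∞]
  [-∞, -∞, ∞, 32, -∞, 54]
  [37, -∞, 23, ∞, -∞, -∞]
  [7, -∞, -∞, -∞, ∞, -∞]
  [-∞, 26, 68, -∞, -∞, ∞]
D(1):
  [∞, 97, 86, -∞, 65, 70]
  [31, ∞, 31, 62, 93, 31]
  [-∞, -∞, ∞, 32, -∞, 54]
  [37, 37, 37, ∞, 37, 37]
  [7, 7, 7, -∞, ∞, 7]
  [-∞, 26, 68, -∞, -∞, ∞]
D(2):
  [∞, 97, 86, 62, 93, 70]
  [31, ∞, 31, 62, 93, 31]
  [-∞, -∞, ∞, 32, -∞, 54]
  [37, 37, 37, ∞, 37, 37]
  [7, 7, 7, 7, ∞, 7]
  [26, 26, 68, 26, 26, ∞]
D(3):
  [∞, 97, 86, 62, 93, 70]
  [31, ∞, 31, 62, 93, 31]
  [-∞, -∞, ∞, 32, -∞, 54]
  [37, 37, 37, ∞, 37, 37]
  [7, 7, 7, 7, ∞, 7]
  [26, 26, 68, 32, 26, ∞]
D(4):
  [∞, 97, 86, 62, 93, 70]
  [37, ∞, 37, 62, 93, 37]
  [32, 32, ∞, 32, 32, 54]
  [37, 37, 37, ∞, 37, 37]
  [7, 7, 7, 7, ∞, 7]
  [32, 32, 68, 32, 32, ∞]
D(5):
  [∞, 97, 86, 62, 93, 70]
  [37, ∞, 37, 62, 93, 37]
  [32, 32, ∞, 32, 32, 54]
  [37, 37, 37, ∞, 37, 37]
  [7, 7, 7, 7, ∞, 7]
  [32, 32, 68, 32, 32, ∞]
D(6):
  [∞, 97, 86, 62, 93, 70]
  [37, ∞, 37, 62, 93, 37]
  [32, 32, ∞, 32, 32, 54]
  [37, 37, 37, ∞, 37, 37]
  [7, 7, 7, 7, ∞, 7]
  [32, 32, 68, 32, 32, ∞]
Answer: T* = [[∞, 97, 86, 62, 93, 70], [37, ∞, 37, 62, 93, 37], [32, 32, ∞, 32, 32, 54], [37, 37, 37, ∞, 37, 37], [7, 7, 7, 7, ∞, 7], [32, 32, 68, 32, 32, ∞]]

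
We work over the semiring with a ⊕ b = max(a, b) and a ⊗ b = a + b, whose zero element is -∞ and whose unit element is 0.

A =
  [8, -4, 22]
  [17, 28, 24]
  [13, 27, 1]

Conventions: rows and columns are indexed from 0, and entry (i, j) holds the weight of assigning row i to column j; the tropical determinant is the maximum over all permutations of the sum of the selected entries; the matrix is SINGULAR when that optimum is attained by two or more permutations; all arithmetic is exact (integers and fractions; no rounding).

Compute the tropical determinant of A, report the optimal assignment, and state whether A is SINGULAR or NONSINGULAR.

σ = (0, 1, 2): 8 + 28 + 1 = 37
σ = (0, 2, 1): 8 + 24 + 27 = 59
σ = (1, 0, 2): (-4) + 17 + 1 = 14
σ = (1, 2, 0): (-4) + 24 + 13 = 33
σ = (2, 0, 1): 22 + 17 + 27 = 66
σ = (2, 1, 0): 22 + 28 + 13 = 63
Optimal value attained by: σ = (2, 0, 1).
Answer: det⊕(A) = 66; verdict: NONSINGULAR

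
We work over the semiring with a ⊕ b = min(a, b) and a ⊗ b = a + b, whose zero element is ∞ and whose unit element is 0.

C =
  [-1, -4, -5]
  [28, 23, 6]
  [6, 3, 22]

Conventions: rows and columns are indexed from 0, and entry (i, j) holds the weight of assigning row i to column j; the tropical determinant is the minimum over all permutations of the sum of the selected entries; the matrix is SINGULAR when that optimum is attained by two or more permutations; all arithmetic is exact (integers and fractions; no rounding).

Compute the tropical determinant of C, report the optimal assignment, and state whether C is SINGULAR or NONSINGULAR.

σ = (0, 1, 2): (-1) + 23 + 22 = 44
σ = (0, 2, 1): (-1) + 6 + 3 = 8
σ = (1, 0, 2): (-4) + 28 + 22 = 46
σ = (1, 2, 0): (-4) + 6 + 6 = 8
σ = (2, 0, 1): (-5) + 28 + 3 = 26
σ = (2, 1, 0): (-5) + 23 + 6 = 24
Optimal value attained by: σ = (0, 2, 1).
Answer: det⊕(C) = 8; verdict: SINGULAR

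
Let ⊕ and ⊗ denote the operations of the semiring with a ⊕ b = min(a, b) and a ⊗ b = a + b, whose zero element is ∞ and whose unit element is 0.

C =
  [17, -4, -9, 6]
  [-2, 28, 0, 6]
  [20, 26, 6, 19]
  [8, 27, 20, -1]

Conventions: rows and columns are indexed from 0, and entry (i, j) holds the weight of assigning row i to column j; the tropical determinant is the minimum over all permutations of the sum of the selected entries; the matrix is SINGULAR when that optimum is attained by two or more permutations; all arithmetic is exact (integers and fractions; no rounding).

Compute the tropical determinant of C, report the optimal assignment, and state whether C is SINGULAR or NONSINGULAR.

σ = (0, 1, 2, 3): 17 + 28 + 6 + (-1) = 50
σ = (0, 1, 3, 2): 17 + 28 + 19 + 20 = 84
σ = (0, 2, 1, 3): 17 + 0 + 26 + (-1) = 42
σ = (0, 2, 3, 1): 17 + 0 + 19 + 27 = 63
σ = (0, 3, 1, 2): 17 + 6 + 26 + 20 = 69
σ = (0, 3, 2, 1): 17 + 6 + 6 + 27 = 56
σ = (1, 0, 2, 3): (-4) + (-2) + 6 + (-1) = -1
σ = (1, 0, 3, 2): (-4) + (-2) + 19 + 20 = 33
σ = (1, 2, 0, 3): (-4) + 0 + 20 + (-1) = 15
σ = (1, 2, 3, 0): (-4) + 0 + 19 + 8 = 23
σ = (1, 3, 0, 2): (-4) + 6 + 20 + 20 = 42
σ = (1, 3, 2, 0): (-4) + 6 + 6 + 8 = 16
σ = (2, 0, 1, 3): (-9) + (-2) + 26 + (-1) = 14
σ = (2, 0, 3, 1): (-9) + (-2) + 19 + 27 = 35
σ = (2, 1, 0, 3): (-9) + 28 + 20 + (-1) = 38
σ = (2, 1, 3, 0): (-9) + 28 + 19 + 8 = 46
σ = (2, 3, 0, 1): (-9) + 6 + 20 + 27 = 44
σ = (2, 3, 1, 0): (-9) + 6 + 26 + 8 = 31
σ = (3, 0, 1, 2): 6 + (-2) + 26 + 20 = 50
σ = (3, 0, 2, 1): 6 + (-2) + 6 + 27 = 37
σ = (3, 1, 0, 2): 6 + 28 + 20 + 20 = 74
σ = (3, 1, 2, 0): 6 + 28 + 6 + 8 = 48
σ = (3, 2, 0, 1): 6 + 0 + 20 + 27 = 53
σ = (3, 2, 1, 0): 6 + 0 + 26 + 8 = 40
Optimal value attained by: σ = (1, 0, 2, 3).
Answer: det⊕(C) = -1; verdict: NONSINGULAR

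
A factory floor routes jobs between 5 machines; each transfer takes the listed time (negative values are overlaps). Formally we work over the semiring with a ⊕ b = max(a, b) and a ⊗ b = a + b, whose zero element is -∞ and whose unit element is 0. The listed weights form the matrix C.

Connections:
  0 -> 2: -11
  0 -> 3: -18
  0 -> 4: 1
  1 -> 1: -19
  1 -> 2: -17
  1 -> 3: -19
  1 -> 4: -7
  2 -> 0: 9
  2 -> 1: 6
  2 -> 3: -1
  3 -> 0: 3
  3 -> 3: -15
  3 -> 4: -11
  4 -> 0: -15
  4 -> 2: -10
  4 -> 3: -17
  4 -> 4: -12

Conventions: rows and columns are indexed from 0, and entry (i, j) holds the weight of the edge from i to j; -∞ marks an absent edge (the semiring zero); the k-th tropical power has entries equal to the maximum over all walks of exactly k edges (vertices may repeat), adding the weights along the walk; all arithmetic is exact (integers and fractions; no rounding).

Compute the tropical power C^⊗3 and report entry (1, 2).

C^⊗2:
  [-2, -5, -9, -12, -11]
  [-8, -11, -17, -18, -19]
  [2, -13, -2, -9, 10]
  [-12, -∞, -8, -15, 4]
  [-1, -4, -22, -11, -14]
C^⊗3:
  [0, -3, -13, -10, -1]
  [-8, -11, -19, -18, -7]
  [7, 4, 0, -3, 3]
  [1, -2, -6, -9, -8]
  [-8, -16, -12, -19, 0]
Key observation: the optimum is the walk 1->2->0->2, with weight (-17) + 9 + (-11) = -19.
Optimal value attained by: walk 1->2->0->2.
Answer: (C^⊗3)[1][2] = -19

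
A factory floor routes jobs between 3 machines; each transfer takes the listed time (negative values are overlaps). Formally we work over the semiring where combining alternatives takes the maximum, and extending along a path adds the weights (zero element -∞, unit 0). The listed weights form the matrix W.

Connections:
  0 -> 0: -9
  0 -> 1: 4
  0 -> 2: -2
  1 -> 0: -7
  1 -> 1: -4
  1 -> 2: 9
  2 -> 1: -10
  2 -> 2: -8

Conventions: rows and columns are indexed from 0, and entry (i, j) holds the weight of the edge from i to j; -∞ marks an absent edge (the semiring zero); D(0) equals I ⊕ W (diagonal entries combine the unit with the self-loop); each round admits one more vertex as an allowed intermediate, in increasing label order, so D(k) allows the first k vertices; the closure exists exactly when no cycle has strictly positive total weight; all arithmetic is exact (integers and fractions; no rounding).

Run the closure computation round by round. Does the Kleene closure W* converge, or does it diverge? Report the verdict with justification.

D(0):
  [0, 4, -2]
  [-7, 0, 9]
  [-∞, -10, 0]
D(1):
  [0, 4, -2]
  [-7, 0, 9]
  [-∞, -10, 0]
D(2):
  [0, 4, 13]
  [-7, 0, 9]
  [-17, -10, 0]
D(3):
  [0, 4, 13]
  [-7, 0, 9]
  [-17, -10, 0]
Key observation: every diagonal entry stays at the unit through all rounds, so no improving cycle exists.
Answer: CONVERGES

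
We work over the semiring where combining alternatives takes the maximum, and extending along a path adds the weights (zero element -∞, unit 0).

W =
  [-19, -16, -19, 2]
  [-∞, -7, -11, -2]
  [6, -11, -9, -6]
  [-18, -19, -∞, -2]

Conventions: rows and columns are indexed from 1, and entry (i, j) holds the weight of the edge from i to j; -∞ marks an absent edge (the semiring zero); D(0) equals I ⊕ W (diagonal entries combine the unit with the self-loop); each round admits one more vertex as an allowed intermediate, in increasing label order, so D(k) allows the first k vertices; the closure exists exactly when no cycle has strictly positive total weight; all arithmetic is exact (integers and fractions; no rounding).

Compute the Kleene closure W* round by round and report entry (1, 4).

D(0):
  [0, -16, -19, 2]
  [-∞, 0, -11, -2]
  [6, -11, 0, -6]
  [-18, -19, -∞, 0]
D(1):
  [0, -16, -19, 2]
  [-∞, 0, -11, -2]
  [6, -10, 0, 8]
  [-18, -19, -37, 0]
D(2):
  [0, -16, -19, 2]
  [-∞, 0, -11, -2]
  [6, -10, 0, 8]
  [-18, -19, -30, 0]
D(3):
  [0, -16, -19, 2]
  [-5, 0, -11, -2]
  [6, -10, 0, 8]
  [-18, -19, -30, 0]
D(4):
  [0, -16, -19, 2]
  [-5, 0, -11, -2]
  [6, -10, 0, 8]
  [-18, -19, -30, 0]
Answer: W*[1][4] = 2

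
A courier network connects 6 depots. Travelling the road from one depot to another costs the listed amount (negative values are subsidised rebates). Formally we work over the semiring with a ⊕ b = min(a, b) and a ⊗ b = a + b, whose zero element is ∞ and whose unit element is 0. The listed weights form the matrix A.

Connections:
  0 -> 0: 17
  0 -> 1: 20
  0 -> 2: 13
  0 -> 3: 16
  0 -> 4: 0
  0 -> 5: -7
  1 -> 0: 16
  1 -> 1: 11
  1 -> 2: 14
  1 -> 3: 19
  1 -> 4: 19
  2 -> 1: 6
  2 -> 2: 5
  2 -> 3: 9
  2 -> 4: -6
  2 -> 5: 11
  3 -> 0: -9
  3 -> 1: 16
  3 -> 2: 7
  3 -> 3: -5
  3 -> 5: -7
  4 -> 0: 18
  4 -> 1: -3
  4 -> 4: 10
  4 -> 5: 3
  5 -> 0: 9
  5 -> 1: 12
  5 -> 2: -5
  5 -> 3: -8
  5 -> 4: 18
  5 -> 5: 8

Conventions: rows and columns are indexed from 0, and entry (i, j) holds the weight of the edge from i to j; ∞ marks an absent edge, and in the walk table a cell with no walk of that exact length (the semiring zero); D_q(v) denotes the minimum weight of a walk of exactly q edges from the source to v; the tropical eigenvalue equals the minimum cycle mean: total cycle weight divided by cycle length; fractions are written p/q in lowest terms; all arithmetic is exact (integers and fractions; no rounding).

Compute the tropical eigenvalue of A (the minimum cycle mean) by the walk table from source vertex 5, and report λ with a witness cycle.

q=0: [∞, ∞, ∞, ∞, ∞, 0]
q=1: [9, 12, -5, -8, 18, 8]
q=2: [-17, 1, -1, -13, -11, -15]
q=3: [-22, -14, -20, -23, -17, -24]
q=4: [-32, -20, -29, -32, -26, -30]
q=5: [-41, -29, -35, -38, -35, -39]
q=6: [-47, -38, -44, -47, -41, -48]
Optimal cycle mean attained by: cycle 0->5->3->0, total (-7) + (-8) + (-9), length 3.
Answer: λ = -8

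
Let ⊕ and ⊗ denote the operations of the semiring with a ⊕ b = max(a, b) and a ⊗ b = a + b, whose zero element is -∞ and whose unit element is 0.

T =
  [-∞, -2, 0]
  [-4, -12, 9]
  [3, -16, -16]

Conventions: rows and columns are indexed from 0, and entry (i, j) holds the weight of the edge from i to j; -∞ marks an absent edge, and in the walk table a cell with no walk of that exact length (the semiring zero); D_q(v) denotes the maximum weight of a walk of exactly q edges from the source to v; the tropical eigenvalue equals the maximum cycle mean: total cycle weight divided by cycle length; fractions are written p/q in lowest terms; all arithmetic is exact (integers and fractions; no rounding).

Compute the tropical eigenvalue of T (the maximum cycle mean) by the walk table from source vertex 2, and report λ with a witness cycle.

q=0: [-∞, -∞, 0]
q=1: [3, -16, -16]
q=2: [-13, 1, 3]
q=3: [6, -11, 10]
Optimal cycle mean attained by: cycle 0->1->2->0, total (-2) + 9 + 3, length 3.
Answer: λ = 10/3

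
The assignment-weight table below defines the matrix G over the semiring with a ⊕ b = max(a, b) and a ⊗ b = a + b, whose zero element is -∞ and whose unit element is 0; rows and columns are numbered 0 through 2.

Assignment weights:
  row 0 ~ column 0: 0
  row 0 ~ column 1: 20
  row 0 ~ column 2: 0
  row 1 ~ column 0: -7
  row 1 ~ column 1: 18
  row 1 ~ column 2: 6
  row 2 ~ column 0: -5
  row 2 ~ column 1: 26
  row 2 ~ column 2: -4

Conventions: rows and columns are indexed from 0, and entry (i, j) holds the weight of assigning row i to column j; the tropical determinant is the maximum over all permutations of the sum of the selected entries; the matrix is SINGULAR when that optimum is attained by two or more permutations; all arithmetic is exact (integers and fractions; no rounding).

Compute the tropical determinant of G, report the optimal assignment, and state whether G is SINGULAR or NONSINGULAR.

σ = (0, 1, 2): 0 + 18 + (-4) = 14
σ = (0, 2, 1): 0 + 6 + 26 = 32
σ = (1, 0, 2): 20 + (-7) + (-4) = 9
σ = (1, 2, 0): 20 + 6 + (-5) = 21
σ = (2, 0, 1): 0 + (-7) + 26 = 19
σ = (2, 1, 0): 0 + 18 + (-5) = 13
Optimal value attained by: σ = (0, 2, 1).
Answer: det⊕(G) = 32; verdict: NONSINGULAR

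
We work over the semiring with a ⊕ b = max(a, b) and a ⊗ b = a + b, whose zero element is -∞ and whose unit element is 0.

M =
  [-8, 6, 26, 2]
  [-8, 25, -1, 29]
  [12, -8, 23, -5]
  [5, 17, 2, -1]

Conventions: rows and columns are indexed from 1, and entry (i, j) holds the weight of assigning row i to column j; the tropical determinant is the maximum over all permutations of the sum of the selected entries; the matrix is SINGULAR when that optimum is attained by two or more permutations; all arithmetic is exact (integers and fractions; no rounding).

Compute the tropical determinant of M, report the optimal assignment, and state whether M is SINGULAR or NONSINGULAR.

σ = (1, 2, 3, 4): (-8) + 25 + 23 + (-1) = 39
σ = (1, 2, 4, 3): (-8) + 25 + (-5) + 2 = 14
σ = (1, 3, 2, 4): (-8) + (-1) + (-8) + (-1) = -18
σ = (1, 3, 4, 2): (-8) + (-1) + (-5) + 17 = 3
σ = (1, 4, 2, 3): (-8) + 29 + (-8) + 2 = 15
σ = (1, 4, 3, 2): (-8) + 29 + 23 + 17 = 61
σ = (2, 1, 3, 4): 6 + (-8) + 23 + (-1) = 20
σ = (2, 1, 4, 3): 6 + (-8) + (-5) + 2 = -5
σ = (2, 3, 1, 4): 6 + (-1) + 12 + (-1) = 16
σ = (2, 3, 4, 1): 6 + (-1) + (-5) + 5 = 5
σ = (2, 4, 1, 3): 6 + 29 + 12 + 2 = 49
σ = (2, 4, 3, 1): 6 + 29 + 23 + 5 = 63
σ = (3, 1, 2, 4): 26 + (-8) + (-8) + (-1) = 9
σ = (3, 1, 4, 2): 26 + (-8) + (-5) + 17 = 30
σ = (3, 2, 1, 4): 26 + 25 + 12 + (-1) = 62
σ = (3, 2, 4, 1): 26 + 25 + (-5) + 5 = 51
σ = (3, 4, 1, 2): 26 + 29 + 12 + 17 = 84
σ = (3, 4, 2, 1): 26 + 29 + (-8) + 5 = 52
σ = (4, 1, 2, 3): 2 + (-8) + (-8) + 2 = -12
σ = (4, 1, 3, 2): 2 + (-8) + 23 + 17 = 34
σ = (4, 2, 1, 3): 2 + 25 + 12 + 2 = 41
σ = (4, 2, 3, 1): 2 + 25 + 23 + 5 = 55
σ = (4, 3, 1, 2): 2 + (-1) + 12 + 17 = 30
σ = (4, 3, 2, 1): 2 + (-1) + (-8) + 5 = -2
Optimal value attained by: σ = (3, 4, 1, 2).
Answer: det⊕(M) = 84; verdict: NONSINGULAR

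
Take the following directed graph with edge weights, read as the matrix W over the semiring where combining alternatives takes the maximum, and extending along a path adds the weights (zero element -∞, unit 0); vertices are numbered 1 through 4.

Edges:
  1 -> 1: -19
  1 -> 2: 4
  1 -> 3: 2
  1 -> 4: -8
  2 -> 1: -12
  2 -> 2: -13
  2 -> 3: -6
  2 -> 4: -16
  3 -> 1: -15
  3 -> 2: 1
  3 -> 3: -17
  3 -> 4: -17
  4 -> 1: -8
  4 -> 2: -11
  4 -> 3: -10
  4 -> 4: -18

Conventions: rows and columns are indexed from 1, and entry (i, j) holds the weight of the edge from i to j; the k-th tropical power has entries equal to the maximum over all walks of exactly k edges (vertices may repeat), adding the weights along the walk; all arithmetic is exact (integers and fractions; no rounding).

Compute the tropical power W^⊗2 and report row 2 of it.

W^⊗2:
  [-8, 3, -2, -12]
  [-21, -5, -10, -20]
  [-11, -11, -5, -15]
  [-23, -4, -6, -16]
Answer: row 2 of W^⊗2 = [-21, -5, -10, -20]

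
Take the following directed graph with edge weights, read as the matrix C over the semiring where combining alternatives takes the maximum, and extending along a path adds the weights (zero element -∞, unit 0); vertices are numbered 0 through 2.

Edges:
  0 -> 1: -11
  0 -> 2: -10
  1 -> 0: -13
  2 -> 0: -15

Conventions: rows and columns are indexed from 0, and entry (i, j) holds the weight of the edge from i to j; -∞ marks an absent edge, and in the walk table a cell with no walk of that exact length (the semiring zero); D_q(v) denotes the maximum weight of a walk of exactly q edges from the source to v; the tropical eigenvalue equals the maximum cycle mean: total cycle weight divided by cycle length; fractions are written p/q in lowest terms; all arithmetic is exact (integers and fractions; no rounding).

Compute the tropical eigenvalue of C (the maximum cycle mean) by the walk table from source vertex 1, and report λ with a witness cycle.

q=0: [-∞, 0, -∞]
q=1: [-13, -∞, -∞]
q=2: [-∞, -24, -23]
q=3: [-37, -∞, -∞]
Optimal cycle mean attained by: cycle 0->1->0, total (-11) + (-13), length 2.
Answer: λ = -12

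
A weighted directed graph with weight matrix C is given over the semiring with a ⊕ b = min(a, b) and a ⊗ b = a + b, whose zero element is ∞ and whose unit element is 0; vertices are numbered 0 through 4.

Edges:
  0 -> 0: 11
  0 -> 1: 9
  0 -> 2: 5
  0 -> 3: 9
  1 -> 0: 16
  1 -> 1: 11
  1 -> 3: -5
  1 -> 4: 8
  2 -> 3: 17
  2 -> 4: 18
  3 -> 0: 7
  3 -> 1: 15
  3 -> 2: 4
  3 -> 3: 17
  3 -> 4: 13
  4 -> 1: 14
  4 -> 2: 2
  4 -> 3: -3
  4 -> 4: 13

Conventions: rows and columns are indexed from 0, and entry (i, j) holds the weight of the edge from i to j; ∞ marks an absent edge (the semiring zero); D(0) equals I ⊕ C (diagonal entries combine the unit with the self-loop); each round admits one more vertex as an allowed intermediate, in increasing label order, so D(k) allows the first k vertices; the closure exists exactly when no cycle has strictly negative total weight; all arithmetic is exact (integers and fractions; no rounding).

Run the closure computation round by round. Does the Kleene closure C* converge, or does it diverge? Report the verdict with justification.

D(0):
  [0, 9, 5, 9, ∞]
  [16, 0, ∞, -5, 8]
  [∞, ∞, 0, 17, 18]
  [7, 15, 4, 0, 13]
  [∞, 14, 2, -3, 0]
D(1):
  [0, 9, 5, 9, ∞]
  [16, 0, 21, -5, 8]
  [∞, ∞, 0, 17, 18]
  [7, 15, 4, 0, 13]
  [∞, 14, 2, -3, 0]
D(2):
  [0, 9, 5, 4, 17]
  [16, 0, 21, -5, 8]
  [∞, ∞, 0, 17, 18]
  [7, 15, 4, 0, 13]
  [30, 14, 2, -3, 0]
D(3):
  [0, 9, 5, 4, 17]
  [16, 0, 21, -5, 8]
  [∞, ∞, 0, 17, 18]
  [7, 15, 4, 0, 13]
  [30, 14, 2, -3, 0]
D(4):
  [0, 9, 5, 4, 17]
  [2, 0, -1, -5, 8]
  [24, 32, 0, 17, 18]
  [7, 15, 4, 0, 13]
  [4, 12, 1, -3, 0]
D(5):
  [0, 9, 5, 4, 17]
  [2, 0, -1, -5, 8]
  [22, 30, 0, 15, 18]
  [7, 15, 4, 0, 13]
  [4, 12, 1, -3, 0]
Key observation: every diagonal entry stays at the unit through all rounds, so no improving cycle exists.
Answer: CONVERGES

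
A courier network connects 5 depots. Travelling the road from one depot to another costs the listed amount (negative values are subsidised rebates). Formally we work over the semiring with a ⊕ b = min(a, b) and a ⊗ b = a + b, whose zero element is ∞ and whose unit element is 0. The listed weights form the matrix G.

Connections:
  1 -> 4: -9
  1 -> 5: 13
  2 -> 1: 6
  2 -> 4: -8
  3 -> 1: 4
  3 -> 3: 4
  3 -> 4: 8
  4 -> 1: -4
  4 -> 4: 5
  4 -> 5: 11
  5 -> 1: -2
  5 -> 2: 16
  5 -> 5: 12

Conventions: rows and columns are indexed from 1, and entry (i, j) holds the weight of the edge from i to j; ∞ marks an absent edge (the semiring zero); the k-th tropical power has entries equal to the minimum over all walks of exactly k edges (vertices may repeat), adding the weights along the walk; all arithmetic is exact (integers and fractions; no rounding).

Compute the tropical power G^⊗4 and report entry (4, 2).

G^⊗2:
  [-13, 29, ∞, -4, 2]
  [-12, ∞, ∞, -3, 3]
  [4, ∞, 8, -5, 17]
  [1, 27, ∞, -13, 9]
  [10, 28, ∞, -11, 11]
G^⊗3:
  [-8, 18, ∞, -22, 0]
  [-7, 19, ∞, -21, 1]
  [-9, 33, 12, -5, 6]
  [-17, 25, ∞, -8, -2]
  [-15, 27, ∞, -6, 0]
G^⊗4:
  [-26, 16, ∞, -17, -11]
  [-25, 17, ∞, -16, -10]
  [-9, 22, 16, -18, 4]
  [-12, 14, ∞, -26, -4]
  [-10, 16, ∞, -24, -2]
Key observation: the optimum is the walk 4->1->4->5->2, with weight (-4) + (-9) + 11 + 16 = 14.
Optimal value attained by: walk 4->1->4->5->2.
Answer: (G^⊗4)[4][2] = 14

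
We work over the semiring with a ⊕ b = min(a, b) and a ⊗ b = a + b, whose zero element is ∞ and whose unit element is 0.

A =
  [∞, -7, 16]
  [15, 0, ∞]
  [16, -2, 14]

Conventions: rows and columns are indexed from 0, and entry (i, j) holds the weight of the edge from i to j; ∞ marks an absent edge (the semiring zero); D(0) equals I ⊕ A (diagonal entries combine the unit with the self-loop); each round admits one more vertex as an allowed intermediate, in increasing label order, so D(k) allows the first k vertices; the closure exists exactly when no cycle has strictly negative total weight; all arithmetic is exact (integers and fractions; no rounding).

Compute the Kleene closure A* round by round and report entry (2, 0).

D(0):
  [0, -7, 16]
  [15, 0, ∞]
  [16, -2, 0]
D(1):
  [0, -7, 16]
  [15, 0, 31]
  [16, -2, 0]
D(2):
  [0, -7, 16]
  [15, 0, 31]
  [13, -2, 0]
D(3):
  [0, -7, 16]
  [15, 0, 31]
  [13, -2, 0]
Answer: A*[2][0] = 13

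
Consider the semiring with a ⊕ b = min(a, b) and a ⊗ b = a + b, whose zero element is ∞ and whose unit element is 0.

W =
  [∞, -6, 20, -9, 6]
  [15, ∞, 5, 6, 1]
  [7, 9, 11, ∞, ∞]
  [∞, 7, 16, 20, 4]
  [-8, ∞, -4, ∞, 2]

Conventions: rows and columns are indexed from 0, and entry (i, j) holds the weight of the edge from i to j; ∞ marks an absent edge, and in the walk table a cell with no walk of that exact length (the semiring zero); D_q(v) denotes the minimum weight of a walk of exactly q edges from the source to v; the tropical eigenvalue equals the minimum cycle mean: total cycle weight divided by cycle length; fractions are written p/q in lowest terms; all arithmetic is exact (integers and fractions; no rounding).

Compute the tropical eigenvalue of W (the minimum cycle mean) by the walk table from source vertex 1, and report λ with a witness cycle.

q=0: [∞, 0, ∞, ∞, ∞]
q=1: [15, ∞, 5, 6, 1]
q=2: [-7, 9, -3, 6, 3]
q=3: [-5, -13, -1, -16, -1]
q=4: [-9, -11, -8, -14, -12]
q=5: [-20, -15, -16, -18, -10]
Optimal cycle mean attained by: cycle 0->1->4->0, total (-6) + 1 + (-8), length 3.
Answer: λ = -13/3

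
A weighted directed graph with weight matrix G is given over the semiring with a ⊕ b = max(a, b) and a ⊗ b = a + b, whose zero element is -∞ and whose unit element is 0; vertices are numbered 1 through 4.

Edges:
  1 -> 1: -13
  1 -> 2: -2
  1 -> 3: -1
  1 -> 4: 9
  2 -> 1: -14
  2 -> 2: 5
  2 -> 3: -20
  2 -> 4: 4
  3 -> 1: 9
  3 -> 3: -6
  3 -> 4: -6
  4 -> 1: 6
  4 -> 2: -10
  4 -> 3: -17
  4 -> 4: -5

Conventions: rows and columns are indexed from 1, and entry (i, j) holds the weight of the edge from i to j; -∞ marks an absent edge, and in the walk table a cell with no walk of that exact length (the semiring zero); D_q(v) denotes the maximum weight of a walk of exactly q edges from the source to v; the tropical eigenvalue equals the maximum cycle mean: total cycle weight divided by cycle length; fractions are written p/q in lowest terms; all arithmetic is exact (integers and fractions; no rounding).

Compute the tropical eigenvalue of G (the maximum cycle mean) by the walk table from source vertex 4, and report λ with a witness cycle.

q=0: [-∞, -∞, -∞, 0]
q=1: [6, -10, -17, -5]
q=2: [1, 4, 5, 15]
q=3: [21, 9, 0, 10]
q=4: [16, 19, 20, 30]
Optimal cycle mean attained by: cycle 1->4->1, total 9 + 6, length 2.
Answer: λ = 15/2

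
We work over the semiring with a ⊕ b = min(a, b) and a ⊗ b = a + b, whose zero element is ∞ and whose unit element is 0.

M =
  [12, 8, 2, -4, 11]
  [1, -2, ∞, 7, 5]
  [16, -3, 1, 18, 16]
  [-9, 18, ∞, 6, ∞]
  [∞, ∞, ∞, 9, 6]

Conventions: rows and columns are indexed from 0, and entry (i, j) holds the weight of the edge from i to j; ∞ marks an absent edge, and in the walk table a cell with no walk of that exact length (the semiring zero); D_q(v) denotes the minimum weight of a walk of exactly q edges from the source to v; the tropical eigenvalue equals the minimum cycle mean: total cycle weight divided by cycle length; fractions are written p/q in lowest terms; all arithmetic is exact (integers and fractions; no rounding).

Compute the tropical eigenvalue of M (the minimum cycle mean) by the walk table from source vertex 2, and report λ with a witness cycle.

q=0: [∞, ∞, 0, ∞, ∞]
q=1: [16, -3, 1, 18, 16]
q=2: [-2, -5, 2, 4, 2]
q=3: [-5, -7, 0, -6, 0]
q=4: [-15, -9, -3, -9, -2]
q=5: [-18, -11, -13, -19, -4]
Optimal cycle mean attained by: cycle 0->3->0, total (-4) + (-9), length 2.
Answer: λ = -13/2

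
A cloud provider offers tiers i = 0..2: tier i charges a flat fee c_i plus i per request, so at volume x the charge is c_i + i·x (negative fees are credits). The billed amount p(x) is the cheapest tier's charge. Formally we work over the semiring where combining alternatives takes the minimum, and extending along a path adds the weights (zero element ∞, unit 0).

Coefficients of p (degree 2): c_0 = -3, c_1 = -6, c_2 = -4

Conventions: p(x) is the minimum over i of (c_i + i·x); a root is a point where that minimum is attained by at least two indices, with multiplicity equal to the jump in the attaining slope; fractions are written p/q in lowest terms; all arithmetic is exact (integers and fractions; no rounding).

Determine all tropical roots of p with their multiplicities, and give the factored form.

hull edge (i=0, c=-3) to (i=1, c=-6): slope -3, span 1
hull edge (i=1, c=-6) to (i=2, c=-4): slope 2, span 1
Factored form: p(x) = -4 ⊗ (x ⊕ (-2)) ⊗ (x ⊕ 3)
Answer: roots = -2 (mult 1), 3 (mult 1)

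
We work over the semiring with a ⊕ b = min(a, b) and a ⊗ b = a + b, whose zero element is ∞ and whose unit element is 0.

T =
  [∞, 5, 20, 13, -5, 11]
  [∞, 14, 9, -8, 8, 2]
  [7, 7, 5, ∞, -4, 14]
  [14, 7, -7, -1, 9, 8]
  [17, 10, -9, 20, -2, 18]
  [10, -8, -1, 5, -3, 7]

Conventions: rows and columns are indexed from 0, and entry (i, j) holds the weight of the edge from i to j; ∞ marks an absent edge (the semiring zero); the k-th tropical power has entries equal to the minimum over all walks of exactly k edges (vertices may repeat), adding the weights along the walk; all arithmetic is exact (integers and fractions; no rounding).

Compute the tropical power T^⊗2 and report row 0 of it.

T^⊗2:
  [12, 3, -14, -3, -7, 7]
  [6, -6, -15, -9, -1, 0]
  [12, 6, -13, -1, -6, 9]
  [0, 0, -8, -2, -11, 7]
  [-2, -2, -11, 2, -13, 5]
  [6, -1, -12, -16, -5, -6]
Answer: row 0 of T^⊗2 = [12, 3, -14, -3, -7, 7]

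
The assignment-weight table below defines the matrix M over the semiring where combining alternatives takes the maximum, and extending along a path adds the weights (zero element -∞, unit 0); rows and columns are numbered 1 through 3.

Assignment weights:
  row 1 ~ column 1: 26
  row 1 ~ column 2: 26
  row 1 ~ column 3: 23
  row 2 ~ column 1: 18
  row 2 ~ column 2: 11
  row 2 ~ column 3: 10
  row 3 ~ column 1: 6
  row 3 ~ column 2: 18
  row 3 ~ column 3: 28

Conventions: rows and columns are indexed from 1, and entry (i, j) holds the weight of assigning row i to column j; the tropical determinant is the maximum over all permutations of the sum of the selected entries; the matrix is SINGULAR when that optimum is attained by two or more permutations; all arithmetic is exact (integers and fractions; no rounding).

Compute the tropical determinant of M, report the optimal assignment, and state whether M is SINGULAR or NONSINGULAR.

σ = (1, 2, 3): 26 + 11 + 28 = 65
σ = (1, 3, 2): 26 + 10 + 18 = 54
σ = (2, 1, 3): 26 + 18 + 28 = 72
σ = (2, 3, 1): 26 + 10 + 6 = 42
σ = (3, 1, 2): 23 + 18 + 18 = 59
σ = (3, 2, 1): 23 + 11 + 6 = 40
Optimal value attained by: σ = (2, 1, 3).
Answer: det⊕(M) = 72; verdict: NONSINGULAR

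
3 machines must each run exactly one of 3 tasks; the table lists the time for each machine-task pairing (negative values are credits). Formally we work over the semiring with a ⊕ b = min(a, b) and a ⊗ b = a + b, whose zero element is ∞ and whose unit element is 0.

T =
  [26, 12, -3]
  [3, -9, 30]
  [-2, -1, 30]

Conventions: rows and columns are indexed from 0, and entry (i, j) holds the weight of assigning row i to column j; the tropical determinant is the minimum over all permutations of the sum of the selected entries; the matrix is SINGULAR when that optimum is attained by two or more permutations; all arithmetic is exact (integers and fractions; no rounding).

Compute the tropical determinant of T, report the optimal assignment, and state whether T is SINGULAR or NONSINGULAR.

σ = (0, 1, 2): 26 + (-9) + 30 = 47
σ = (0, 2, 1): 26 + 30 + (-1) = 55
σ = (1, 0, 2): 12 + 3 + 30 = 45
σ = (1, 2, 0): 12 + 30 + (-2) = 40
σ = (2, 0, 1): (-3) + 3 + (-1) = -1
σ = (2, 1, 0): (-3) + (-9) + (-2) = -14
Optimal value attained by: σ = (2, 1, 0).
Answer: det⊕(T) = -14; verdict: NONSINGULAR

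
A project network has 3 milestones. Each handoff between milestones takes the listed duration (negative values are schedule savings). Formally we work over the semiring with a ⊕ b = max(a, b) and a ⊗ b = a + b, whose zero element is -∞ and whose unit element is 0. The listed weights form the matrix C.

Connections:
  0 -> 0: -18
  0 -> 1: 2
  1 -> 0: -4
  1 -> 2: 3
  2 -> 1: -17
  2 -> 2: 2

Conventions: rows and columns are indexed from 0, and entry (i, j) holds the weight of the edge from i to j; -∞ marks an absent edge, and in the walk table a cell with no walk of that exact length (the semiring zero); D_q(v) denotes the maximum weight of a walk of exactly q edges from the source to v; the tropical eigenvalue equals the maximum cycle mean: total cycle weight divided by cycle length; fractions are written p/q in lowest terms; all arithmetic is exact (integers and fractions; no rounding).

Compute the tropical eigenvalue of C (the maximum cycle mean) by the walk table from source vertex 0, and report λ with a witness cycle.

q=0: [0, -∞, -∞]
q=1: [-18, 2, -∞]
q=2: [-2, -16, 5]
q=3: [-20, 0, 7]
Optimal cycle mean attained by: cycle 2->2, total 2, length 1.
Answer: λ = 2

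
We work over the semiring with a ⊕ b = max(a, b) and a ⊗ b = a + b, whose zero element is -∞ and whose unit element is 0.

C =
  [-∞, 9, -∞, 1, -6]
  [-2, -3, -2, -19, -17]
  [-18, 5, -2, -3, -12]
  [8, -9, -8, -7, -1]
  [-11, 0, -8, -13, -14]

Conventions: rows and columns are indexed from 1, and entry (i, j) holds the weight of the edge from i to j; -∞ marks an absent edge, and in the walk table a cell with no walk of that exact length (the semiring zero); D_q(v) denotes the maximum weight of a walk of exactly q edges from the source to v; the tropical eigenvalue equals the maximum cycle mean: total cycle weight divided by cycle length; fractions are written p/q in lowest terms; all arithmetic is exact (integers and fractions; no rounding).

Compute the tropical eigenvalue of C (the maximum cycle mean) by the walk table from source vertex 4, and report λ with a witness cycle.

q=0: [-∞, -∞, -∞, 0, -∞]
q=1: [8, -9, -8, -7, -1]
q=2: [1, 17, -9, 9, 2]
q=3: [17, 14, 15, 2, 8]
q=4: [12, 26, 13, 18, 11]
q=5: [26, 23, 24, 13, 17]
Optimal cycle mean attained by: cycle 1->4->1, total 1 + 8, length 2.
Answer: λ = 9/2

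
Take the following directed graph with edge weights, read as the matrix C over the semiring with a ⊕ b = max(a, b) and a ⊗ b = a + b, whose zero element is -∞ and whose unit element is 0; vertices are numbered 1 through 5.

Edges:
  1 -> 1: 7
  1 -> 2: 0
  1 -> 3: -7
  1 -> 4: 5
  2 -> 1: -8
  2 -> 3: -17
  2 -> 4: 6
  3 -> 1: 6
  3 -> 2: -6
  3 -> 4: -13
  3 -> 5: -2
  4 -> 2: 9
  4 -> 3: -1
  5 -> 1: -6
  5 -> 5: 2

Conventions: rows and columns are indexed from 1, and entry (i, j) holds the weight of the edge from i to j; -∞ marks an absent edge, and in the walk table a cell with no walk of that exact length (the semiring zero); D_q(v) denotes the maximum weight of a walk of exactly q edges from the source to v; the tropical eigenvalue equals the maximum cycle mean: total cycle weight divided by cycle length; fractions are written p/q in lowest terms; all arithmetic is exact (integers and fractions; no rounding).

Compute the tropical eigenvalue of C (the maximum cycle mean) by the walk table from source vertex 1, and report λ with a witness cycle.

q=0: [0, -∞, -∞, -∞, -∞]
q=1: [7, 0, -7, 5, -∞]
q=2: [14, 14, 4, 12, -9]
q=3: [21, 21, 11, 20, 2]
q=4: [28, 29, 19, 27, 9]
q=5: [35, 36, 26, 35, 17]
Optimal cycle mean attained by: cycle 2->4->2, total 6 + 9, length 2.
Answer: λ = 15/2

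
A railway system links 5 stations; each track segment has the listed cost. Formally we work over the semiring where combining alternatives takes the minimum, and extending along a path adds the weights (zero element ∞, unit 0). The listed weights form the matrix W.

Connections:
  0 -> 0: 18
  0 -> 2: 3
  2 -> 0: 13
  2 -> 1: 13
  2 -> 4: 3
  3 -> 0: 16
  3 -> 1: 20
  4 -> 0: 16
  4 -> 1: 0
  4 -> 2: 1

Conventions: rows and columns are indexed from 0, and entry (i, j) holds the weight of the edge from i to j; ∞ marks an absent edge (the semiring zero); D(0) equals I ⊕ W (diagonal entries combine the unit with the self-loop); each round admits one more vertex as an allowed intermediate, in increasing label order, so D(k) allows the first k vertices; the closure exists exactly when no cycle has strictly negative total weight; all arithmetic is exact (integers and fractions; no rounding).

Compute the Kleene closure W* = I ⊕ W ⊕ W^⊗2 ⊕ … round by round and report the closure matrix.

D(0):
  [0, ∞, 3, ∞, ∞]
  [∞, 0, ∞, ∞, ∞]
  [13, 13, 0, ∞, 3]
  [16, 20, ∞, 0, ∞]
  [16, 0, 1, ∞, 0]
D(1):
  [0, ∞, 3, ∞, ∞]
  [∞, 0, ∞, ∞, ∞]
  [13, 13, 0, ∞, 3]
  [16, 20, 19, 0, ∞]
  [16, 0, 1, ∞, 0]
D(2):
  [0, ∞, 3, ∞, ∞]
  [∞, 0, ∞, ∞, ∞]
  [13, 13, 0, ∞, 3]
  [16, 20, 19, 0, ∞]
  [16, 0, 1, ∞, 0]
D(3):
  [0, 16, 3, ∞, 6]
  [∞, 0, ∞, ∞, ∞]
  [13, 13, 0, ∞, 3]
  [16, 20, 19, 0, 22]
  [14, 0, 1, ∞, 0]
D(4):
  [0, 16, 3, ∞, 6]
  [∞, 0, ∞, ∞, ∞]
  [13, 13, 0, ∞, 3]
  [16, 20, 19, 0, 22]
  [14, 0, 1, ∞, 0]
D(5):
  [0, 6, 3, ∞, 6]
  [∞, 0, ∞, ∞, ∞]
  [13, 3, 0, ∞, 3]
  [16, 20, 19, 0, 22]
  [14, 0, 1, ∞, 0]
Answer: W* = [[0, 6, 3, ∞, 6], [∞, 0, ∞, ∞, ∞], [13, 3, 0, ∞, 3], [16, 20, 19, 0, 22], [14, 0, 1, ∞, 0]]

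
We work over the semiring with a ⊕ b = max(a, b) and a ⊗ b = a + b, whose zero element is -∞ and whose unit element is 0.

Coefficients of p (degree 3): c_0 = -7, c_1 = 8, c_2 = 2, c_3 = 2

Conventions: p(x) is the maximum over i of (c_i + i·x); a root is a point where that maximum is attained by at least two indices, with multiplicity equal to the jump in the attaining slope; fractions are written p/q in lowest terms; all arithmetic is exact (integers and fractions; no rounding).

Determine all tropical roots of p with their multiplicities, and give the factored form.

hull edge (i=0, c=-7) to (i=1, c=8): slope 15, span 1
hull edge (i=1, c=8) to (i=3, c=2): slope -3, span 2
Factored form: p(x) = 2 ⊗ (x ⊕ (-15)) ⊗ (x ⊕ 3) ⊗ (x ⊕ 3)
Answer: roots = -15 (mult 1), 3 (mult 2)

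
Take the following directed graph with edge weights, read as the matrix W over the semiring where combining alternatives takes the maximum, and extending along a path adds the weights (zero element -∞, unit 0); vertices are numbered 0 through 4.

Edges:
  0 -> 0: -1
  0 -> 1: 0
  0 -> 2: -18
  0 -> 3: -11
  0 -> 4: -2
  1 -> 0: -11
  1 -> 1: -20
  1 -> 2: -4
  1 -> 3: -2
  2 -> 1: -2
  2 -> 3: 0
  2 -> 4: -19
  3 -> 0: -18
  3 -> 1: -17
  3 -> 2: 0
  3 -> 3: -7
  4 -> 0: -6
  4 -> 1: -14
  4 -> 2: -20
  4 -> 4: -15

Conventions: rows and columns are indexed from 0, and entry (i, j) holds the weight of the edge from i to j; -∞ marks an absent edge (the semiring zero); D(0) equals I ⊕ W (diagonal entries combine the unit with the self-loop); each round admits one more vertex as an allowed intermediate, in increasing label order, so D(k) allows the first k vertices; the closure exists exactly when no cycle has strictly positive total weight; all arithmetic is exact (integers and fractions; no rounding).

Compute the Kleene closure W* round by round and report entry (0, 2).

D(0):
  [0, 0, -18, -11, -2]
  [-11, 0, -4, -2, -∞]
  [-∞, -2, 0, 0, -19]
  [-18, -17, 0, 0, -∞]
  [-6, -14, -20, -∞, 0]
D(1):
  [0, 0, -18, -11, -2]
  [-11, 0, -4, -2, -13]
  [-∞, -2, 0, 0, -19]
  [-18, -17, 0, 0, -20]
  [-6, -6, -20, -17, 0]
D(2):
  [0, 0, -4, -2, -2]
  [-11, 0, -4, -2, -13]
  [-13, -2, 0, 0, -15]
  [-18, -17, 0, 0, -20]
  [-6, -6, -10, -8, 0]
D(3):
  [0, 0, -4, -2, -2]
  [-11, 0, -4, -2, -13]
  [-13, -2, 0, 0, -15]
  [-13, -2, 0, 0, -15]
  [-6, -6, -10, -8, 0]
D(4):
  [0, 0, -2, -2, -2]
  [-11, 0, -2, -2, -13]
  [-13, -2, 0, 0, -15]
  [-13, -2, 0, 0, -15]
  [-6, -6, -8, -8, 0]
D(5):
  [0, 0, -2, -2, -2]
  [-11, 0, -2, -2, -13]
  [-13, -2, 0, 0, -15]
  [-13, -2, 0, 0, -15]
  [-6, -6, -8, -8, 0]
Answer: W*[0][2] = -2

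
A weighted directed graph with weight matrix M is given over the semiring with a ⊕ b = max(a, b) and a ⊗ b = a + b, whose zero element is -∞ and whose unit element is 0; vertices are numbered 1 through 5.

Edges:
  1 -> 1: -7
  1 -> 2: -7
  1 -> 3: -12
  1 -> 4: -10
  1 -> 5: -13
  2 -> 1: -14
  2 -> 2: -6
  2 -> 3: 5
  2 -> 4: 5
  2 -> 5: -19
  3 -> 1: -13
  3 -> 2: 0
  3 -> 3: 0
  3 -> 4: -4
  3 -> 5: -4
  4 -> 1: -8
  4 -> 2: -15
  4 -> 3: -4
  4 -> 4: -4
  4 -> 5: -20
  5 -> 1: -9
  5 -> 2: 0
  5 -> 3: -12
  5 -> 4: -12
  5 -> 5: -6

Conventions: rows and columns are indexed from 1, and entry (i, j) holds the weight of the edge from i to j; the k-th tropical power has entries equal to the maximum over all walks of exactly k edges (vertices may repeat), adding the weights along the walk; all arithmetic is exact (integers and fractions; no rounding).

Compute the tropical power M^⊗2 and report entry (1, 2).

M^⊗2:
  [-14, -12, -2, -2, -16]
  [-3, 5, 5, 1, 1]
  [-12, 0, 5, 5, -4]
  [-12, -4, -4, -8, -8]
  [-14, -6, 5, 5, -12]
Key observation: the optimum is the walk 1->3->2, with weight (-12) + 0 = -12.
Optimal value attained by: walk 1->3->2.
Answer: (M^⊗2)[1][2] = -12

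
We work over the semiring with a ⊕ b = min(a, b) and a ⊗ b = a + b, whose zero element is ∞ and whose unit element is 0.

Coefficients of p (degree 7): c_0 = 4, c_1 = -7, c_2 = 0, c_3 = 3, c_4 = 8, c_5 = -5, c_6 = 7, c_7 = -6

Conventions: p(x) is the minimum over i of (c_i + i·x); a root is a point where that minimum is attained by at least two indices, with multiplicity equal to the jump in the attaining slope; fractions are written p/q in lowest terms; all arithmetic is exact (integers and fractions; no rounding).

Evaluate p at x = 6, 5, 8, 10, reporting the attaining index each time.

p(6) = min(4+0·6=4, -7+1·6=-1, 0+2·6=12, 3+3·6=21, 8+4·6=32, -5+5·6=25, 7+6·6=43, -6+7·6=36) = -1 (attained by i=1)
p(5) = min(4+0·5=4, -7+1·5=-2, 0+2·5=10, 3+3·5=18, 8+4·5=28, -5+5·5=20, 7+6·5=37, -6+7·5=29) = -2 (attained by i=1)
p(8) = min(4+0·8=4, -7+1·8=1, 0+2·8=16, 3+3·8=27, 8+4·8=40, -5+5·8=35, 7+6·8=55, -6+7·8=50) = 1 (attained by i=1)
p(10) = min(4+0·10=4, -7+1·10=3, 0+2·10=20, 3+3·10=33, 8+4·10=48, -5+5·10=45, 7+6·10=67, -6+7·10=64) = 3 (attained by i=1)
Answer: p(6) = -1; p(5) = -2; p(8) = 1; p(10) = 3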